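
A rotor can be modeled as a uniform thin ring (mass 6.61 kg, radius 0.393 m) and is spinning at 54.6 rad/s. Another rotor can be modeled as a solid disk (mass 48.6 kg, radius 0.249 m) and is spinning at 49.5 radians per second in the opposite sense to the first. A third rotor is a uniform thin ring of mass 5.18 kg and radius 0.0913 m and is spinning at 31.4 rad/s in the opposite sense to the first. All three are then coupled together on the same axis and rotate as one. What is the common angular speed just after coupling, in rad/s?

The coupling torques are internal; angular momentum about the shared axis is conserved.
Moments of inertia: I_A = (6.61)(0.393)² = 1.021 kg·m²; I_B = ½(48.6)(0.249)² = 1.507 kg·m²; I_C = (5.18)(0.0913)² = 0.04318 kg·m².
Taking A's sense as positive: L = (1.021)(54.6) − (1.507)(49.5) − (0.04318)(31.4) = -20.19 kg·m²·rad/s.
Combined I = 1.021 + 1.507 + 0.04318 = 2.571 kg·m².
ω_f = L / I = -20.19 / 2.571 = -7.855 rad/s.

|ω_f| ≈ 7.85 rad/s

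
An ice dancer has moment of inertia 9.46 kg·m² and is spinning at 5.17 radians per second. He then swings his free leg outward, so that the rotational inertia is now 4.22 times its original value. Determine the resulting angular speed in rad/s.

ω₂ ≈ 1.23 rad/s

With no external torque about the axis, L is conserved: I₁ω₁ = I₂ω₂.
I₂ = 4.22 × 9.46 = 39.92 kg·m².
ω₂ = I₁ω₁ / I₂ = (9.460)(5.17 rad/s) / (39.92) = 1.225 rad/s.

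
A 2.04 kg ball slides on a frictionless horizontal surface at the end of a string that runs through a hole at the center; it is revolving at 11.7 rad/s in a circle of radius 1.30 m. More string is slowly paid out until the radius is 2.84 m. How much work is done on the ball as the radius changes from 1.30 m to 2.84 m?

W ≈ -187 J

No torque about the axis ⇒ m r₁² ω₁ = m r₂² ω₂.
ω₂ = ω₁ (r₁/r₂)² = (11.7)(1.30/2.84)² = 2.452 rad/s.
W = ΔKE = ½m(v₂² − v₁²) = -186.5 J.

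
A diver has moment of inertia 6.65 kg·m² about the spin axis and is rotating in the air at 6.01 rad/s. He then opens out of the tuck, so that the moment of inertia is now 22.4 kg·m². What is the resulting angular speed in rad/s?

ω₂ ≈ 1.78 rad/s

Angular momentum about the spin axis is conserved since the torque about it is zero.
ω₂ = I₁ω₁ / I₂ = (6.650)(6.01 rad/s) / (22.40) = 1.784 rad/s.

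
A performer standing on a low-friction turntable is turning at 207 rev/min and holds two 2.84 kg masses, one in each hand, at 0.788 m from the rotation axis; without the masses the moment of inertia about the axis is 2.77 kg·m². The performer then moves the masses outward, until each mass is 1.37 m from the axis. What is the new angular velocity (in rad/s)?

Angular momentum about the spin axis is conserved since the torque about it is zero.
I₁ = 2.77 + 2(2.84)(0.788)² = 6.297 kg·m²; I₂ = 2.77 + 2(2.84)(1.37)² = 13.43 kg·m².
ω₂ = I₁ω₁ / I₂ = (6.297)(207 rpm) / (13.43) = 97.05 rpm = 10.16 rad/s.

ω₂ ≈ 10.2 rad/s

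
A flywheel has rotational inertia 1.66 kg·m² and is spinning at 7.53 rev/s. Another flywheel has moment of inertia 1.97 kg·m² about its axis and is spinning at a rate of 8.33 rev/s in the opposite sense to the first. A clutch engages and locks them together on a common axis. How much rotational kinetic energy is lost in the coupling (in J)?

ΔKE lost ≈ 4470 J

No external torque acts about the common axis, so total angular momentum is conserved.
Taking A's sense as positive: L = (1.660)(7.53) − (1.970)(8.33) = -3.910 kg·m²·rev/s.
Combined I = 1.660 + 1.970 = 3.630 kg·m².
ω_f = L / I = -3.910 / 3.630 = -1.077 rev/s.
KE_i = ½ΣIω² = 4556 J; KE_f = ½(3.630)(6.768)² = 83.15 J.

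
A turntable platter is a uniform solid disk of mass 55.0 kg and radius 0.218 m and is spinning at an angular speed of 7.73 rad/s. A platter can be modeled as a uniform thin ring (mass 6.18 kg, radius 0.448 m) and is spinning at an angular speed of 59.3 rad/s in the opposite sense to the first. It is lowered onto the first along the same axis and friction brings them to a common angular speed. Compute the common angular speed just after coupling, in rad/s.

No external torque acts about the common axis, so total angular momentum is conserved.
Moments of inertia: I_A = ½(55.0)(0.218)² = 1.307 kg·m²; I_B = (6.18)(0.448)² = 1.240 kg·m².
Taking A's sense as positive: L = (1.307)(7.73) − (1.240)(59.3) = -63.45 kg·m²·rad/s.
Combined I = 1.307 + 1.240 = 2.547 kg·m².
ω_f = L / I = -63.45 / 2.547 = -24.91 rad/s.

|ω_f| ≈ 24.9 rad/s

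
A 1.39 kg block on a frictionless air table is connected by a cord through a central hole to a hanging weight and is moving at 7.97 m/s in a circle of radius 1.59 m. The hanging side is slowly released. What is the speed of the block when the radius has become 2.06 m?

The only horizontal force on the mass is along the cord (radial), so it exerts no torque about the hole and angular momentum m v r is conserved.
v₂ = v₁ r₁ / r₂ = (7.97)(1.59) / (2.06) = 6.152 m/s.

v₂ ≈ 6.15 m/s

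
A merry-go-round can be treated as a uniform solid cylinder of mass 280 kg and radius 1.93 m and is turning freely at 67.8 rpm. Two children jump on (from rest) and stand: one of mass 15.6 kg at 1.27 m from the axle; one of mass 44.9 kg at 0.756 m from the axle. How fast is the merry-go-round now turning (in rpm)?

ω_f ≈ 61.8 rpm

The added mass arrives with no angular momentum about the axle, and any external torque about the axle is negligible, so the system's angular momentum is conserved.
I_p = ½(280)(1.93)² = 521.5 kg·m².
Added inertia Σmr² = (15.6)(1.27)² + (44.9)(0.756)² = 50.82 kg·m²; I_f = 521.5 + 50.82 = 572.3 kg·m².
ω_f = I_p ω_i / I_f = (521.5)(67.8) / 572.3 = 61.78 rpm.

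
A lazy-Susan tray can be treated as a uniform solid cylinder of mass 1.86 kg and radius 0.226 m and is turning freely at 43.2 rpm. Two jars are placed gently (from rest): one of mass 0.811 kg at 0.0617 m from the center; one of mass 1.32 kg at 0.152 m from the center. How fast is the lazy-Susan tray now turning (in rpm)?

The added mass arrives with no angular momentum about the center, and any external torque about the center is negligible, so the system's angular momentum is conserved.
I_p = ½(1.86)(0.226)² = 0.04750 kg·m².
Added inertia Σmr² = (0.811)(0.0617)² + (1.32)(0.152)² = 0.03358 kg·m²; I_f = 0.04750 + 0.03358 = 0.08109 kg·m².
ω_f = I_p ω_i / I_f = (0.04750)(43.2) / 0.08109 = 25.31 rpm.

ω_f ≈ 25.3 rpm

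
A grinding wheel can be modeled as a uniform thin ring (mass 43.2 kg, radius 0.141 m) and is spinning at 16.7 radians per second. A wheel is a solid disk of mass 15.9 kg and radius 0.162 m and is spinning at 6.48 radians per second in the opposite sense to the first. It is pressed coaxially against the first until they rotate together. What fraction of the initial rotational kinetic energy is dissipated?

No external torque acts about the common axis, so total angular momentum is conserved.
Moments of inertia: I_A = (43.2)(0.141)² = 0.8589 kg·m²; I_B = ½(15.9)(0.162)² = 0.2086 kg·m².
Taking A's sense as positive: L = (0.8589)(16.7) − (0.2086)(6.48) = 12.99 kg·m²·rad/s.
Combined I = 0.8589 + 0.2086 = 1.067 kg·m².
ω_f = L / I = 12.99 / 1.067 = 12.17 rad/s.
KE_i = ½ΣIω² = 124.1 J; KE_f = ½(1.067)(12.17)² = 79.05 J.
Fraction dissipated = (KE_i − KE_f)/KE_i = 0.3633.

fraction ≈ 0.363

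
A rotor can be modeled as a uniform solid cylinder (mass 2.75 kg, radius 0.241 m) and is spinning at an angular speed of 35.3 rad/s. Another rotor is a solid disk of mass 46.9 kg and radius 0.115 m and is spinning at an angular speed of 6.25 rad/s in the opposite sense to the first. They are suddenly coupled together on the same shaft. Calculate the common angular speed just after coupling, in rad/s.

|ω_f| ≈ 2.26 rad/s

No external torque acts about the common axis, so total angular momentum is conserved.
Moments of inertia: I_A = ½(2.75)(0.241)² = 0.07986 kg·m²; I_B = ½(46.9)(0.115)² = 0.3101 kg·m².
Taking A's sense as positive: L = (0.07986)(35.3) − (0.3101)(6.25) = 0.8808 kg·m²·rad/s.
Combined I = 0.07986 + 0.3101 = 0.3900 kg·m².
ω_f = L / I = 0.8808 / 0.3900 = 2.259 rad/s.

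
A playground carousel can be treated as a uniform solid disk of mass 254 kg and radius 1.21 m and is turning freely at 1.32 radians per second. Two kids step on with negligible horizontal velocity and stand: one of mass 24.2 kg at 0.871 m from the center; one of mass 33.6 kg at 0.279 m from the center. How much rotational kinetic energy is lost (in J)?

No external torque acts about the center; L_before = L_after.
I_p = ½(254)(1.21)² = 185.9 kg·m².
Added inertia Σmr² = (24.2)(0.871)² + (33.6)(0.279)² = 20.97 kg·m²; I_f = 185.9 + 20.97 = 206.9 kg·m².
ω_f = I_p ω_i / I_f = (185.9)(1.32) / 206.9 = 1.186 rad/s.
KE_i = ½(185.9)(1.320 rad/s)² = 162.0 J; KE_f = ½(206.9)(1.186)² = 145.6 J.

energy lost ≈ 16.4 J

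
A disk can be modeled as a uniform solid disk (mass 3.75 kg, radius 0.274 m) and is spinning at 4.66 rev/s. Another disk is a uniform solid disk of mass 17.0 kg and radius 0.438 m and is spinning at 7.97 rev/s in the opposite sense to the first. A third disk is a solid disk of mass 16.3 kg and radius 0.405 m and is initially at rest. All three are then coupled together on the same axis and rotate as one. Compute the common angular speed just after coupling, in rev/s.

No external torque acts about the common axis, so total angular momentum is conserved.
Moments of inertia: I_A = ½(3.75)(0.274)² = 0.1408 kg·m²; I_B = ½(17.0)(0.438)² = 1.631 kg·m²; I_C = ½(16.3)(0.405)² = 1.337 kg·m².
Taking A's sense as positive: L = (0.1408)(4.66) − (1.631)(7.97) = -12.34 kg·m²·rev/s.
Combined I = 0.1408 + 1.631 + 1.337 = 3.108 kg·m².
ω_f = L / I = -12.34 / 3.108 = -3.970 rev/s.

|ω_f| ≈ 3.97 rev/s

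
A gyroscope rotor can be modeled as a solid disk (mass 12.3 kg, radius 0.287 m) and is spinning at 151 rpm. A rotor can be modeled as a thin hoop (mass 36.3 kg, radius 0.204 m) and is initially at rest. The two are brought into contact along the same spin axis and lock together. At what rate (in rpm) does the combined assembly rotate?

The coupling torques are internal; angular momentum about the shared axis is conserved.
Moments of inertia: I_A = ½(12.3)(0.287)² = 0.5066 kg·m²; I_B = (36.3)(0.204)² = 1.511 kg·m².
Taking A's sense as positive: L = (0.5066)(151) = 76.49 kg·m²·rpm.
Combined I = 0.5066 + 1.511 = 2.017 kg·m².
ω_f = L / I = 76.49 / 2.017 = 37.92 rpm.

|ω_f| ≈ 37.9 rpm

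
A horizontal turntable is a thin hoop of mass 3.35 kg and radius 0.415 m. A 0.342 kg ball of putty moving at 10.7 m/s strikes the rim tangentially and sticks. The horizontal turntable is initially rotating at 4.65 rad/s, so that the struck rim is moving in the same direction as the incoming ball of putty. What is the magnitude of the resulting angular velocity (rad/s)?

|ω_f| ≈ 6.61 rad/s

About the axle the impulsive forces during the collision are internal, so angular momentum about that axis is conserved.
I_p = (3.35)(0.415)² = 0.5770 kg·m². Taking the sense of the ball of putty's angular momentum as positive, L_{ball} = m v R = (0.342)(10.7)(0.415) = 1.519 kg·m²/s.
L_i = +I_p ω_p + m v R = +(0.5770)(4.65) + 1.519 = 4.201 kg·m²/s.
After sticking, I_f = I_p + m R² = 0.5770 + (0.342)(0.415)² = 0.6359 kg·m².
ω_f = L_i / I_f = 4.201 / 0.6359 = 6.608 rad/s.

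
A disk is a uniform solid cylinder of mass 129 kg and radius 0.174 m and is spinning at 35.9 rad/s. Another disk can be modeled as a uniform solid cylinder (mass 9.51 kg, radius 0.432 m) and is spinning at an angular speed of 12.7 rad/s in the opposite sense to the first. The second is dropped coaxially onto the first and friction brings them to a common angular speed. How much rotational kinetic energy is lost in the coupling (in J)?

No external torque acts about the common axis, so total angular momentum is conserved.
Moments of inertia: I_A = ½(129)(0.174)² = 1.953 kg·m²; I_B = ½(9.51)(0.432)² = 0.8874 kg·m².
Taking A's sense as positive: L = (1.953)(35.9) − (0.8874)(12.7) = 58.84 kg·m²·rad/s.
Combined I = 1.953 + 0.8874 = 2.840 kg·m².
ω_f = L / I = 58.84 / 2.840 = 20.72 rad/s.
KE_i = ½ΣIω² = 1330 J; KE_f = ½(2.840)(20.72)² = 609.4 J.

ΔKE lost ≈ 721 J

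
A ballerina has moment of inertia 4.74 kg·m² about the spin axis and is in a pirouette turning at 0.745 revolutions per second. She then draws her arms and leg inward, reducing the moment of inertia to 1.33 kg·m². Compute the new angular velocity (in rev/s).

With no external torque about the axis, L is conserved: I₁ω₁ = I₂ω₂.
ω₂ = I₁ω₁ / I₂ = (4.740)(0.745 rev/s) / (1.330) = 2.655 rev/s.

ω₂ ≈ 2.66 rev/s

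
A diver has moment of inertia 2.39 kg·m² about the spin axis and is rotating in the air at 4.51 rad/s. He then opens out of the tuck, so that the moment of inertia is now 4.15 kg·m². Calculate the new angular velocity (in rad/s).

ω₂ ≈ 2.60 rad/s

No external torque acts about the spin axis, so angular momentum is conserved.
ω₂ = I₁ω₁ / I₂ = (2.390)(4.51 rad/s) / (4.150) = 2.597 rad/s.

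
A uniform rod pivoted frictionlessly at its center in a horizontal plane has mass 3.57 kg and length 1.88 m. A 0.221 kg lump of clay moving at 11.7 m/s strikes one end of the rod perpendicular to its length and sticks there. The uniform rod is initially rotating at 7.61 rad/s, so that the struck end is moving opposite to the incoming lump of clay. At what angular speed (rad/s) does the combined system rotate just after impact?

About the pivot the impulsive forces during the collision are internal, so angular momentum about that axis is conserved.
I_p = (1/12)(3.57)(1.88)² = 1.051 kg·m². Taking the sense of the lump of clay's angular momentum as positive, L_{lump} = m v R = (0.221)(11.7)(1.88/2) = 2.431 kg·m²/s.
L_i = −I_p ω_p + m v R = −(1.051)(7.61) + 2.431 = -5.571 kg·m²/s.
After sticking, I_f = I_p + m R² = 1.051 + (0.221)(1.88/2)² = 1.247 kg·m².
ω_f = L_i / I_f = -5.571 / 1.247 = -4.469 rad/s.

|ω_f| ≈ 4.47 rad/s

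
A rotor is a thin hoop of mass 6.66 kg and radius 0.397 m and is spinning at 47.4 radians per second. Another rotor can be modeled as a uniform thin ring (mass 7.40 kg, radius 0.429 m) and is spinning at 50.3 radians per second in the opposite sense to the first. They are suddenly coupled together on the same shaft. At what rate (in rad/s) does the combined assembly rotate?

|ω_f| ≈ 7.77 rad/s

The coupling torques are internal; angular momentum about the shared axis is conserved.
Moments of inertia: I_A = (6.66)(0.397)² = 1.050 kg·m²; I_B = (7.40)(0.429)² = 1.362 kg·m².
Taking A's sense as positive: L = (1.050)(47.4) − (1.362)(50.3) = -18.75 kg·m²·rad/s.
Combined I = 1.050 + 1.362 = 2.412 kg·m².
ω_f = L / I = -18.75 / 2.412 = -7.775 rad/s.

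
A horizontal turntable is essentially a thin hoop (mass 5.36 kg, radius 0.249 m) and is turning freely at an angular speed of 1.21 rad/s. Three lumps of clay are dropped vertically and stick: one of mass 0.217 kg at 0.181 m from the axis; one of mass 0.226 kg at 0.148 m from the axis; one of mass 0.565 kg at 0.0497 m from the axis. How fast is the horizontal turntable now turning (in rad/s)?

ω_f ≈ 1.16 rad/s

The added mass arrives with no angular momentum about the axis, and any external torque about the axis is negligible, so the system's angular momentum is conserved.
I_p = (5.36)(0.249)² = 0.3323 kg·m².
Added inertia Σmr² = (0.217)(0.181)² + (0.226)(0.148)² + (0.565)(0.0497)² = 0.01346 kg·m²; I_f = 0.3323 + 0.01346 = 0.3458 kg·m².
ω_f = I_p ω_i / I_f = (0.3323)(1.21) / 0.3458 = 1.163 rad/s.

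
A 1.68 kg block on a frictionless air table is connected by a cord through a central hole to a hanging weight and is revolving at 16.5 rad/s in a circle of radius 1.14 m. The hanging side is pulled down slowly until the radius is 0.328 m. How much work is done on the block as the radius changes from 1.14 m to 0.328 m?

No torque about the axis ⇒ m r₁² ω₁ = m r₂² ω₂.
ω₂ = ω₁ (r₁/r₂)² = (16.5)(1.14/0.328)² = 199.3 rad/s.
W = ΔKE = ½m(v₂² − v₁²) = 3293 J.

W ≈ 3290 J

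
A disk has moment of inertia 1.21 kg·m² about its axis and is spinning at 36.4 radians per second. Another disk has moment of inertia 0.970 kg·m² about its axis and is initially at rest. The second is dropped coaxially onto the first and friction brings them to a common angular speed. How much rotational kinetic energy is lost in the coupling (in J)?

ΔKE lost ≈ 357 J

The coupling torques are internal; angular momentum about the shared axis is conserved.
Taking A's sense as positive: L = (1.210)(36.4) = 44.04 kg·m²·rad/s.
Combined I = 1.210 + 0.9700 = 2.180 kg·m².
ω_f = L / I = 44.04 / 2.180 = 20.20 rad/s.
KE_i = ½ΣIω² = 801.6 J; KE_f = ½(2.180)(20.20)² = 444.9 J.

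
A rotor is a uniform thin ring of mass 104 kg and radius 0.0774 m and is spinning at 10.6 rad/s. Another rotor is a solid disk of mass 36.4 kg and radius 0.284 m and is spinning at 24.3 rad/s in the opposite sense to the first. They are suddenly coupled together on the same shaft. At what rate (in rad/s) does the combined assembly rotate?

No external torque acts about the common axis, so total angular momentum is conserved.
Moments of inertia: I_A = (104)(0.0774)² = 0.6230 kg·m²; I_B = ½(36.4)(0.284)² = 1.468 kg·m².
Taking A's sense as positive: L = (0.6230)(10.6) − (1.468)(24.3) = -29.07 kg·m²·rad/s.
Combined I = 0.6230 + 1.468 = 2.091 kg·m².
ω_f = L / I = -29.07 / 2.091 = -13.90 rad/s.

|ω_f| ≈ 13.9 rad/s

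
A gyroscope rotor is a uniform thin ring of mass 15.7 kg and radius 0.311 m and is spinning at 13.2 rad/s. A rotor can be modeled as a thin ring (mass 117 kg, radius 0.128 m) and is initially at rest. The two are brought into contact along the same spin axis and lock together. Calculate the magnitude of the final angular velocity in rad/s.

The coupling torques are internal; angular momentum about the shared axis is conserved.
Moments of inertia: I_A = (15.7)(0.311)² = 1.519 kg·m²; I_B = (117)(0.128)² = 1.917 kg·m².
Taking A's sense as positive: L = (1.519)(13.2) = 20.04 kg·m²·rad/s.
Combined I = 1.519 + 1.917 = 3.435 kg·m².
ω_f = L / I = 20.04 / 3.435 = 5.835 rad/s.

|ω_f| ≈ 5.83 rad/s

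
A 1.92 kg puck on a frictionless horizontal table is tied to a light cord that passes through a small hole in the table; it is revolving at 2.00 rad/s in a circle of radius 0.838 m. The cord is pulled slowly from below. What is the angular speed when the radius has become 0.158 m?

ω₂ ≈ 56.3 rad/s

The constraining force is radial, so m r² ω about the center is conserved.
ω₂ = ω₁ (r₁/r₂)² = (2.00)(0.838/0.158)² = 56.26 rad/s.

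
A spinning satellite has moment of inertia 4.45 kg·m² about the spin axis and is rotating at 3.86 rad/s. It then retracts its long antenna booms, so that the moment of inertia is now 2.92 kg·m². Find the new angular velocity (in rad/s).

With no external torque about the axis, L is conserved: I₁ω₁ = I₂ω₂.
ω₂ = I₁ω₁ / I₂ = (4.450)(3.86 rad/s) / (2.920) = 5.883 rad/s.

ω₂ ≈ 5.88 rad/s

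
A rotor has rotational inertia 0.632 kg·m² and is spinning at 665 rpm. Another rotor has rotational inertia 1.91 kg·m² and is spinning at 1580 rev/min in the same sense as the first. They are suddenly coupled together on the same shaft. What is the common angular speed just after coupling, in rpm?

No external torque acts about the common axis, so total angular momentum is conserved.
Taking A's sense as positive: L = (0.6320)(665) + (1.910)(1580) = 3438 kg·m²·rpm.
Combined I = 0.6320 + 1.910 = 2.542 kg·m².
ω_f = L / I = 3438 / 2.542 = 1353 rpm.

|ω_f| ≈ 1350 rpm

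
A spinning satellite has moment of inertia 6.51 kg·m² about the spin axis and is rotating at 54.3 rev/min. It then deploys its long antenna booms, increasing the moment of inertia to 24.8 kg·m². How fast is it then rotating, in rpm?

ω₂ ≈ 14.3 rpm

With no external torque about the axis, L is conserved: I₁ω₁ = I₂ω₂.
ω₂ = I₁ω₁ / I₂ = (6.510)(54.3 rpm) / (24.80) = 14.25 rpm.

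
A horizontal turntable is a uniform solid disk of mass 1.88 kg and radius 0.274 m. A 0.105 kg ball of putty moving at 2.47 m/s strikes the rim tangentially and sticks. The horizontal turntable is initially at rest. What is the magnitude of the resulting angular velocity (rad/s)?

About the axle the impulsive forces during the collision are internal, so angular momentum about that axis is conserved.
I_p = ½(1.88)(0.274)² = 0.07057 kg·m². Taking the sense of the ball of putty's angular momentum as positive, L_{ball} = m v R = (0.105)(2.47)(0.274) = 0.07106 kg·m²/s.
L_i = 0 + 0.07106 = 0.07106 kg·m²/s.
After sticking, I_f = I_p + m R² = 0.07057 + (0.105)(0.274)² = 0.07845 kg·m².
ω_f = L_i / I_f = 0.07106 / 0.07845 = 0.9058 rad/s.

|ω_f| ≈ 0.906 rad/s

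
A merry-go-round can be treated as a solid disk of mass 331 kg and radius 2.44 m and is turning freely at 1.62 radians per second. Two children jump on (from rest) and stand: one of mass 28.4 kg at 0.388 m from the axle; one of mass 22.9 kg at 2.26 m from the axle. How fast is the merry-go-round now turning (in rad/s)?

ω_f ≈ 1.44 rad/s

The added mass arrives with no angular momentum about the axle, and any external torque about the axle is negligible, so the system's angular momentum is conserved.
I_p = ½(331)(2.44)² = 985.3 kg·m².
Added inertia Σmr² = (28.4)(0.388)² + (22.9)(2.26)² = 121.2 kg·m²; I_f = 985.3 + 121.2 = 1107 kg·m².
ω_f = I_p ω_i / I_f = (985.3)(1.62) / 1107 = 1.443 rad/s.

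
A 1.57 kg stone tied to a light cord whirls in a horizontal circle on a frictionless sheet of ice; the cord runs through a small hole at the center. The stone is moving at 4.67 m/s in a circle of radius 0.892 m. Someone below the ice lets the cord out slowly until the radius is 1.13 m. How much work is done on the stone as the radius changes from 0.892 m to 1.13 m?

W ≈ -6.45 J

The only horizontal force on the mass is along the cord (radial), so it exerts no torque about the hole and angular momentum m v r is conserved.
v₂ = v₁ r₁ / r₂ = (4.67)(0.892) / (1.13) = 3.686 m/s.
W = ΔKE = ½m(v₂² − v₁²) = -6.452 J.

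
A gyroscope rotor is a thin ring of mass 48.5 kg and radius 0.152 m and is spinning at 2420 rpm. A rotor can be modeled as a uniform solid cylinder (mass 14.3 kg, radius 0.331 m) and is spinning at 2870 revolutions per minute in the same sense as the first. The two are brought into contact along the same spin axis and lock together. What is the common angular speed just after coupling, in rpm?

|ω_f| ≈ 2610 rpm

The coupling torques are internal; angular momentum about the shared axis is conserved.
Moments of inertia: I_A = (48.5)(0.152)² = 1.121 kg·m²; I_B = ½(14.3)(0.331)² = 0.7834 kg·m².
Taking A's sense as positive: L = (1.121)(2420) + (0.7834)(2870) = 4960 kg·m²·rpm.
Combined I = 1.121 + 0.7834 = 1.904 kg·m².
ω_f = L / I = 4960 / 1.904 = 2605 rpm.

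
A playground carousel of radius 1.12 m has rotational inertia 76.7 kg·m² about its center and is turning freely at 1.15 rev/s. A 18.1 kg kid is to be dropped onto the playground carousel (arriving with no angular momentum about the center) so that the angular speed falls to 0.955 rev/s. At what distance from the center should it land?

The added mass arrives with no angular momentum about the center, and any external torque about the center is negligible, so the system's angular momentum is conserved.
I_p ω_i = (I_p + m r²) ω_f ⇒ m r² = I_p(ω_i/ω_f − 1) = 76.70(1.15/0.955 − 1) = 15.66 kg·m².
r = √(15.66/18.1) = 0.9302 m.

r ≈ 0.930 m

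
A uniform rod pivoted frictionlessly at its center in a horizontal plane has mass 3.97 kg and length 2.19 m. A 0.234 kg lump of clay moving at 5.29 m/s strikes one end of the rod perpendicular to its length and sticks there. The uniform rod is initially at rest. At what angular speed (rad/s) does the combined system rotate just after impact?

The axle reaction passes through the pivot and exerts no torque about it; angular momentum about the pivot is conserved through the impact.
I_p = (1/12)(3.97)(2.19)² = 1.587 kg·m². Taking the sense of the lump of clay's angular momentum as positive, L_{lump} = m v R = (0.234)(5.29)(2.19/2) = 1.355 kg·m²/s.
L_i = 0 + 1.355 = 1.355 kg·m²/s.
After sticking, I_f = I_p + m R² = 1.587 + (0.234)(2.19/2)² = 1.867 kg·m².
ω_f = L_i / I_f = 1.355 / 1.867 = 0.7259 rad/s.

|ω_f| ≈ 0.726 rad/s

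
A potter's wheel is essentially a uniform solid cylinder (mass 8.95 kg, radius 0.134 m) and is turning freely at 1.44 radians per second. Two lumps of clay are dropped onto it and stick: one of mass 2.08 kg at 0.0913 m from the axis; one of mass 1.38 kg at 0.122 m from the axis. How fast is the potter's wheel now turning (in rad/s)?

ω_f ≈ 0.979 rad/s

The added mass arrives with no angular momentum about the axis, and any external torque about the axis is negligible, so the system's angular momentum is conserved.
I_p = ½(8.95)(0.134)² = 0.08035 kg·m².
Added inertia Σmr² = (2.08)(0.0913)² + (1.38)(0.122)² = 0.03788 kg·m²; I_f = 0.08035 + 0.03788 = 0.1182 kg·m².
ω_f = I_p ω_i / I_f = (0.08035)(1.44) / 0.1182 = 0.9787 rad/s.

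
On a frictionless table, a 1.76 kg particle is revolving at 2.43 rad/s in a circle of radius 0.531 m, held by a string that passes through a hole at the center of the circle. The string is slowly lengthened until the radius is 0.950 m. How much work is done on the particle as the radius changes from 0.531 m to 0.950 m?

No torque about the axis ⇒ m r₁² ω₁ = m r₂² ω₂.
ω₂ = ω₁ (r₁/r₂)² = (2.43)(0.531/0.950)² = 0.7592 rad/s.
W = ΔKE = ½m(v₂² − v₁²) = -1.007 J.

W ≈ -1.01 J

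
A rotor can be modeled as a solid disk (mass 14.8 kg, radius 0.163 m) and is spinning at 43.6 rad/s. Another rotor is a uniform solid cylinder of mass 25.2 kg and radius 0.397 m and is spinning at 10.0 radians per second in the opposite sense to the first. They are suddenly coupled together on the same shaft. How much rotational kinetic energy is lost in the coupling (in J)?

No external torque acts about the common axis, so total angular momentum is conserved.
Moments of inertia: I_A = ½(14.8)(0.163)² = 0.1966 kg·m²; I_B = ½(25.2)(0.397)² = 1.986 kg·m².
Taking A's sense as positive: L = (0.1966)(43.6) − (1.986)(10.0) = -11.29 kg·m²·rad/s.
Combined I = 0.1966 + 1.986 = 2.182 kg·m².
ω_f = L / I = -11.29 / 2.182 = -5.171 rad/s.
KE_i = ½ΣIω² = 286.2 J; KE_f = ½(2.182)(5.171)² = 29.18 J.

ΔKE lost ≈ 257 J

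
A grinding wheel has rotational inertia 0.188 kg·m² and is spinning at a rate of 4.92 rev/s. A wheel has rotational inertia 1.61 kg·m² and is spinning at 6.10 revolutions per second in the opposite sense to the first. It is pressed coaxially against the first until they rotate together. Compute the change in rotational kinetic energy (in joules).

No external torque acts about the common axis, so total angular momentum is conserved.
Taking A's sense as positive: L = (0.1880)(4.92) − (1.610)(6.10) = -8.896 kg·m²·rev/s.
Combined I = 0.1880 + 1.610 = 1.798 kg·m².
ω_f = L / I = -8.896 / 1.798 = -4.948 rev/s.
KE_i = ½ΣIω² = 1272 J; KE_f = ½(1.798)(31.09)² = 868.8 J.

ΔKE ≈ -404 J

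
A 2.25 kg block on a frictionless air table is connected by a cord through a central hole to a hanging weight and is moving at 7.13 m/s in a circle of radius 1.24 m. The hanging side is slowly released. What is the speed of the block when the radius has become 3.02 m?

The only horizontal force on the mass is along the cord (radial), so it exerts no torque about the hole and angular momentum m v r is conserved.
v₂ = v₁ r₁ / r₂ = (7.13)(1.24) / (3.02) = 2.928 m/s.

v₂ ≈ 2.93 m/s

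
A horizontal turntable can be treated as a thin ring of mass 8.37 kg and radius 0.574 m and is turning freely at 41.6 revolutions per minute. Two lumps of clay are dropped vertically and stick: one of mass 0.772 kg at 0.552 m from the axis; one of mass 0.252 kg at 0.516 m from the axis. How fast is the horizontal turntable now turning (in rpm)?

ω_f ≈ 37.5 rpm

No external torque acts about the axis; L_before = L_after.
I_p = (8.37)(0.574)² = 2.758 kg·m².
Added inertia Σmr² = (0.772)(0.552)² + (0.252)(0.516)² = 0.3023 kg·m²; I_f = 2.758 + 0.3023 = 3.060 kg·m².
ω_f = I_p ω_i / I_f = (2.758)(41.6) / 3.060 = 37.49 rpm.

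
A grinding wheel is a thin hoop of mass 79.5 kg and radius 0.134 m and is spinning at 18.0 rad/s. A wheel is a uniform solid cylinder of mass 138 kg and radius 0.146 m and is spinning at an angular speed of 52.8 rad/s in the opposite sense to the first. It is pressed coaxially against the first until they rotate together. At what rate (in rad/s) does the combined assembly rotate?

|ω_f| ≈ 17.9 rad/s

No external torque acts about the common axis, so total angular momentum is conserved.
Moments of inertia: I_A = (79.5)(0.134)² = 1.428 kg·m²; I_B = ½(138)(0.146)² = 1.471 kg·m².
Taking A's sense as positive: L = (1.428)(18.0) − (1.471)(52.8) = -51.96 kg·m²·rad/s.
Combined I = 1.428 + 1.471 = 2.898 kg·m².
ω_f = L / I = -51.96 / 2.898 = -17.93 rad/s.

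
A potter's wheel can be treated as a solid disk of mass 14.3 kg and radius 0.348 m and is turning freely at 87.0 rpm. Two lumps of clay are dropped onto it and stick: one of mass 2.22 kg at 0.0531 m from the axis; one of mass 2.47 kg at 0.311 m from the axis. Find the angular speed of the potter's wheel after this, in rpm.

The added mass arrives with no angular momentum about the axis, and any external torque about the axis is negligible, so the system's angular momentum is conserved.
I_p = ½(14.3)(0.348)² = 0.8659 kg·m².
Added inertia Σmr² = (2.22)(0.0531)² + (2.47)(0.311)² = 0.2452 kg·m²; I_f = 0.8659 + 0.2452 = 1.111 kg·m².
ω_f = I_p ω_i / I_f = (0.8659)(87.0) / 1.111 = 67.80 rpm.

ω_f ≈ 67.8 rpm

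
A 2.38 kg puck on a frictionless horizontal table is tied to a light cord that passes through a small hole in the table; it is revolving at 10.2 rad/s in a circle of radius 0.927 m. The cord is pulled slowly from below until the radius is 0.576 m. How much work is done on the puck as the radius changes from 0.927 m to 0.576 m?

No torque about the axis ⇒ m r₁² ω₁ = m r₂² ω₂.
ω₂ = ω₁ (r₁/r₂)² = (10.2)(0.927/0.576)² = 26.42 rad/s.
W = ΔKE = ½m(v₂² − v₁²) = 169.2 J.

W ≈ 169 J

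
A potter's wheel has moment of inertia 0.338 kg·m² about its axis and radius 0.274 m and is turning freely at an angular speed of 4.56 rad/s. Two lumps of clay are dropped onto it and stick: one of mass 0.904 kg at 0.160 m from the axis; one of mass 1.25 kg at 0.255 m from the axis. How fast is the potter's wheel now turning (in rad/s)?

ω_f ≈ 3.48 rad/s

No external torque acts about the axis; L_before = L_after.
Added inertia Σmr² = (0.904)(0.160)² + (1.25)(0.255)² = 0.1044 kg·m²; I_f = 0.3380 + 0.1044 = 0.4424 kg·m².
ω_f = I_p ω_i / I_f = (0.3380)(4.56) / 0.4424 = 3.484 rad/s.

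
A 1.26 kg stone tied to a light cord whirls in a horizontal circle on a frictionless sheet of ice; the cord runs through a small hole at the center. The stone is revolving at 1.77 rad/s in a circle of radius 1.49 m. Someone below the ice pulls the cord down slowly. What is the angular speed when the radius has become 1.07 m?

ω₂ ≈ 3.43 rad/s

The constraining force is radial, so m r² ω about the center is conserved.
ω₂ = ω₁ (r₁/r₂)² = (1.77)(1.49/1.07)² = 3.432 rad/s.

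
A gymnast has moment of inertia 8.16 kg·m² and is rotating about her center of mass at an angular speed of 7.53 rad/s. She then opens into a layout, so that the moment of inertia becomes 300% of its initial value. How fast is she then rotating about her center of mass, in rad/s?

No external torque acts about the spin axis, so angular momentum is conserved.
I₂ = 3.00 × 8.16 = 24.48 kg·m².
ω₂ = I₁ω₁ / I₂ = (8.160)(7.53 rad/s) / (24.48) = 2.510 rad/s.

ω₂ ≈ 2.51 rad/s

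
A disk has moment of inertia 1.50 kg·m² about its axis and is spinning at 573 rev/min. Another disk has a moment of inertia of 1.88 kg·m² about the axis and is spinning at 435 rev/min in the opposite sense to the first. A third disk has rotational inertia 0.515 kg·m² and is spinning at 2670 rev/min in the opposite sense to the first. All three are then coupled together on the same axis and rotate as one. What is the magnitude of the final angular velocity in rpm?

No external torque acts about the common axis, so total angular momentum is conserved.
Taking A's sense as positive: L = (1.500)(573) − (1.880)(435) − (0.5150)(2670) = -1333 kg·m²·rpm.
Combined I = 1.500 + 1.880 + 0.5150 = 3.895 kg·m².
ω_f = L / I = -1333 / 3.895 = -342.3 rpm.

|ω_f| ≈ 342 rpm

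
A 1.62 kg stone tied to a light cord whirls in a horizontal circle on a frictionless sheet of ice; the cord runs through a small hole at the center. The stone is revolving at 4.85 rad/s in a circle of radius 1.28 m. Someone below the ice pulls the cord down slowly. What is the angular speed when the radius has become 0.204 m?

The constraining force is radial, so m r² ω about the center is conserved.
ω₂ = ω₁ (r₁/r₂)² = (4.85)(1.28/0.204)² = 190.9 rad/s.

ω₂ ≈ 191 rad/s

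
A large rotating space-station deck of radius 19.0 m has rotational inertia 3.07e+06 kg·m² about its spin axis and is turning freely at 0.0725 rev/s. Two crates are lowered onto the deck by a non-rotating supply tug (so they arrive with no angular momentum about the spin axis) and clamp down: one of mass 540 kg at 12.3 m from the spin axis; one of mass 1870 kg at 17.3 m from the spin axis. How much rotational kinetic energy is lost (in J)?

energy lost ≈ 55000 J

The added mass arrives with no angular momentum about the spin axis, and any external torque about the spin axis is negligible, so the system's angular momentum is conserved.
Added inertia Σmr² = (540)(12.3)² + (1870)(17.3)² = 6.414e+05 kg·m²; I_f = 3.070e+06 + 6.414e+05 = 3.711e+06 kg·m².
ω_f = I_p ω_i / I_f = (3.070e+06)(0.0725) / 3.711e+06 = 0.05997 rev/s.
KE_i = ½(3.070e+06)(0.4555 rad/s)² = 3.185e+05 J; KE_f = ½(3.711e+06)(0.3768)² = 2.635e+05 J.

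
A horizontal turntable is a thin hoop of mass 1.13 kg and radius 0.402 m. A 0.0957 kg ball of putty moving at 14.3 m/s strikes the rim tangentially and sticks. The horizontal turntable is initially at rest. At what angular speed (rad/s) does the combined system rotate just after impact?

|ω_f| ≈ 2.78 rad/s

The axle reaction passes through the axle and exerts no torque about it; angular momentum about the axle is conserved through the impact.
I_p = (1.13)(0.402)² = 0.1826 kg·m². Taking the sense of the ball of putty's angular momentum as positive, L_{ball} = m v R = (0.0957)(14.3)(0.402) = 0.5501 kg·m²/s.
L_i = 0 + 0.5501 = 0.5501 kg·m²/s.
After sticking, I_f = I_p + m R² = 0.1826 + (0.0957)(0.402)² = 0.1981 kg·m².
ω_f = L_i / I_f = 0.5501 / 0.1981 = 2.777 rad/s.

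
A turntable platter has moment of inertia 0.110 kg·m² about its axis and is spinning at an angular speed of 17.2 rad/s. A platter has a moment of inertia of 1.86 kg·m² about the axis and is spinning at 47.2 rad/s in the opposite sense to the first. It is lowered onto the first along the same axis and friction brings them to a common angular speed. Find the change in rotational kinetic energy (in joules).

The coupling torques are internal; angular momentum about the shared axis is conserved.
Taking A's sense as positive: L = (0.1100)(17.2) − (1.860)(47.2) = -85.90 kg·m²·rad/s.
Combined I = 0.1100 + 1.860 = 1.970 kg·m².
ω_f = L / I = -85.90 / 1.970 = -43.60 rad/s.
KE_i = ½ΣIω² = 2088 J; KE_f = ½(1.970)(43.60)² = 1873 J.

ΔKE ≈ -215 J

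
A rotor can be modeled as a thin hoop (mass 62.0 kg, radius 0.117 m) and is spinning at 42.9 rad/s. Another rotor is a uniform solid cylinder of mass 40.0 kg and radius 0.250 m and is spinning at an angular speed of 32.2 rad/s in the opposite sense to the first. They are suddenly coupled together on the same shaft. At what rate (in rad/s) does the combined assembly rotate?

|ω_f| ≈ 1.83 rad/s

The coupling torques are internal; angular momentum about the shared axis is conserved.
Moments of inertia: I_A = (62.0)(0.117)² = 0.8487 kg·m²; I_B = ½(40.0)(0.250)² = 1.250 kg·m².
Taking A's sense as positive: L = (0.8487)(42.9) − (1.250)(32.2) = -3.840 kg·m²·rad/s.
Combined I = 0.8487 + 1.250 = 2.099 kg·m².
ω_f = L / I = -3.840 / 2.099 = -1.830 rad/s.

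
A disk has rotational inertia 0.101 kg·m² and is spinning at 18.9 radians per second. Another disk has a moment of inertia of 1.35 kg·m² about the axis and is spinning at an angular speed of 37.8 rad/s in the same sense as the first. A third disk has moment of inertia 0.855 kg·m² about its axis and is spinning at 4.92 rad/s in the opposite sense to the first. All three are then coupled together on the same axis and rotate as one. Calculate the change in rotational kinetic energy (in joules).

The coupling torques are internal; angular momentum about the shared axis is conserved.
Taking A's sense as positive: L = (0.1010)(18.9) + (1.350)(37.8) − (0.8550)(4.92) = 48.73 kg·m²·rad/s.
Combined I = 0.1010 + 1.350 + 0.8550 = 2.306 kg·m².
ω_f = L / I = 48.73 / 2.306 = 21.13 rad/s.
KE_i = ½ΣIω² = 992.9 J; KE_f = ½(2.306)(21.13)² = 514.9 J.

ΔKE ≈ -478 J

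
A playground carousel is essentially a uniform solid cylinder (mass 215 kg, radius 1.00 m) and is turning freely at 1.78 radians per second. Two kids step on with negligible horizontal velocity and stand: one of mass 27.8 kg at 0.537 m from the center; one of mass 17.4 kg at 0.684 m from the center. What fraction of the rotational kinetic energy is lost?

fraction ≈ 0.131

The added mass arrives with no angular momentum about the center, and any external torque about the center is negligible, so the system's angular momentum is conserved.
I_p = ½(215)(1.00)² = 107.5 kg·m².
Added inertia Σmr² = (27.8)(0.537)² + (17.4)(0.684)² = 16.16 kg·m²; I_f = 107.5 + 16.16 = 123.7 kg·m².
ω_f = I_p ω_i / I_f = (107.5)(1.78) / 123.7 = 1.547 rad/s.
KE_i = ½(107.5)(1.780 rad/s)² = 170.3 J; KE_f = ½(123.7)(1.547)² = 148.0 J.
Fraction lost = 0.1307.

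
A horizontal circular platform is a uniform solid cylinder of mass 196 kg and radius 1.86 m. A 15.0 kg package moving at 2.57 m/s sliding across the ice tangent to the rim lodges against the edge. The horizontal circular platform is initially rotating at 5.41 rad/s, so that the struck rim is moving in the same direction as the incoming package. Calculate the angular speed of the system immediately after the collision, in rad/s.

|ω_f| ≈ 4.88 rad/s

About the central axle the impulsive forces during the collision are internal, so angular momentum about that axis is conserved.
I_p = ½(196)(1.86)² = 339.0 kg·m². Taking the sense of the package's angular momentum as positive, L_{package} = m v R = (15.0)(2.57)(1.86) = 71.70 kg·m²/s.
L_i = +I_p ω_p + m v R = +(339.0)(5.41) + 71.70 = 1906 kg·m²/s.
After sticking, I_f = I_p + m R² = 339.0 + (15.0)(1.86)² = 390.9 kg·m².
ω_f = L_i / I_f = 1906 / 390.9 = 4.875 rad/s.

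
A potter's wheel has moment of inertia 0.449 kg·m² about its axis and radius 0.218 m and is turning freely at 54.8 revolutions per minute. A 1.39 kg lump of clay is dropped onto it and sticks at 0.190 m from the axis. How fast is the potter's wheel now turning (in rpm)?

No external torque acts about the axis; L_before = L_after.
Added inertia Σmr² = (1.39)(0.190)² = 0.05018 kg·m²; I_f = 0.4490 + 0.05018 = 0.4992 kg·m².
ω_f = I_p ω_i / I_f = (0.4490)(54.8) / 0.4992 = 49.29 rpm.

ω_f ≈ 49.3 rpm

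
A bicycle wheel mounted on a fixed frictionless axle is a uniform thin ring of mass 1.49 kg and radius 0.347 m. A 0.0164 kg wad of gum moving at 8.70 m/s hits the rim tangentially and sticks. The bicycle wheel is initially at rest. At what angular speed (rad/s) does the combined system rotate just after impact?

|ω_f| ≈ 0.273 rad/s

The axle reaction passes through the axle and exerts no torque about it; angular momentum about the axle is conserved through the impact.
I_p = (1.49)(0.347)² = 0.1794 kg·m². Taking the sense of the wad of gum's angular momentum as positive, L_{wad} = m v R = (0.0164)(8.70)(0.347) = 0.04951 kg·m²/s.
L_i = 0 + 0.04951 = 0.04951 kg·m²/s.
After sticking, I_f = I_p + m R² = 0.1794 + (0.0164)(0.347)² = 0.1814 kg·m².
ω_f = L_i / I_f = 0.04951 / 0.1814 = 0.2730 rad/s.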